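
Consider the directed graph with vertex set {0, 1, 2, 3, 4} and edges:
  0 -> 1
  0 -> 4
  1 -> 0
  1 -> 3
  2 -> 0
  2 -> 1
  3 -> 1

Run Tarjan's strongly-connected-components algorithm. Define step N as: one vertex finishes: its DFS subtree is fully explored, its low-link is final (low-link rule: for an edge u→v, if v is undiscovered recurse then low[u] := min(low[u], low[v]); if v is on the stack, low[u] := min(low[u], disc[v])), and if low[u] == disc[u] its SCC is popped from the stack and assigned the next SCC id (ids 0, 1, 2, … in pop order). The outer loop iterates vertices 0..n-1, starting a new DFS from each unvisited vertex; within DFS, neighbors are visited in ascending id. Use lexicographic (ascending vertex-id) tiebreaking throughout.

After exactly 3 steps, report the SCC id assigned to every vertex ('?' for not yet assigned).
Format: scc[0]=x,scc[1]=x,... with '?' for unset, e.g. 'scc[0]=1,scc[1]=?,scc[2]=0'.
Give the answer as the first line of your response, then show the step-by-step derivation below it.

scc[0]=?,scc[1]=?,scc[2]=?,scc[3]=?,scc[4]=0

step 1: low=(low[0]=0,low[1]=0,low[2]=?,low[3]=1,low[4]=?); scc=(scc[0]=?,scc[1]=?,scc[2]=?,scc[3]=?,scc[4]=?)
step 2: low=(low[0]=0,low[1]=0,low[2]=?,low[3]=1,low[4]=?); scc=(scc[0]=?,scc[1]=?,scc[2]=?,scc[3]=?,scc[4]=?)
step 3: low=(low[0]=0,low[1]=0,low[2]=?,low[3]=1,low[4]=3); scc=(scc[0]=?,scc[1]=?,scc[2]=?,scc[3]=?,scc[4]=0)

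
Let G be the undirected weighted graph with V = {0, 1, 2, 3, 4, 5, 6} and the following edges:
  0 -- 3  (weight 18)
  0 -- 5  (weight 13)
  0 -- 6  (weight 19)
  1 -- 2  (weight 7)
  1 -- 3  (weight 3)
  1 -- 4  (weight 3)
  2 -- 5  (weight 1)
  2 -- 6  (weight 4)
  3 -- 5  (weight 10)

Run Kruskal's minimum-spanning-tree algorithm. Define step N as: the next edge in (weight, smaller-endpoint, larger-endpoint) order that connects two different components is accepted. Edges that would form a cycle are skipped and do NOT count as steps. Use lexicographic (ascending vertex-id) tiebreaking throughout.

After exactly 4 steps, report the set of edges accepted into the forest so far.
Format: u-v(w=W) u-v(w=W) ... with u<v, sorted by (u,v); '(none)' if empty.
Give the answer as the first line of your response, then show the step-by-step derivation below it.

1-3(w=3) 1-4(w=3) 2-5(w=1) 2-6(w=4)

step 1: add edge 2-5 (w=1); MST = {2-5(w=1)}
step 2: add edge 1-3 (w=3); MST = {1-3(w=3) 2-5(w=1)}
step 3: add edge 1-4 (w=3); MST = {1-3(w=3) 1-4(w=3) 2-5(w=1)}
step 4: add edge 2-6 (w=4); MST = {1-3(w=3) 1-4(w=3) 2-5(w=1) 2-6(w=4)}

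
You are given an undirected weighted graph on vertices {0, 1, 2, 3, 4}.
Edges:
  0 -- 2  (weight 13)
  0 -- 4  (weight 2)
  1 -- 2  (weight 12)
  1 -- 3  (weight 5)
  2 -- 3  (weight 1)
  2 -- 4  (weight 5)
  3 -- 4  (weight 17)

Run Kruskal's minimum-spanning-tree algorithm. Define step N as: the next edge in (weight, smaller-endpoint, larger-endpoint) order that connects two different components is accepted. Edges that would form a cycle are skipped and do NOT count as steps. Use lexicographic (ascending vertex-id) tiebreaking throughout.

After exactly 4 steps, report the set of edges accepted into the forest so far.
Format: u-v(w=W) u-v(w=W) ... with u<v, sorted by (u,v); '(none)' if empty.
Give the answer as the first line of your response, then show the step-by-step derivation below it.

0-4(w=2) 1-3(w=5) 2-3(w=1) 2-4(w=5)

step 1: add edge 2-3 (w=1); MST = {2-3(w=1)}
step 2: add edge 0-4 (w=2); MST = {0-4(w=2) 2-3(w=1)}
step 3: add edge 1-3 (w=5); MST = {0-4(w=2) 1-3(w=5) 2-3(w=1)}
step 4: add edge 2-4 (w=5); MST = {0-4(w=2) 1-3(w=5) 2-3(w=1) 2-4(w=5)}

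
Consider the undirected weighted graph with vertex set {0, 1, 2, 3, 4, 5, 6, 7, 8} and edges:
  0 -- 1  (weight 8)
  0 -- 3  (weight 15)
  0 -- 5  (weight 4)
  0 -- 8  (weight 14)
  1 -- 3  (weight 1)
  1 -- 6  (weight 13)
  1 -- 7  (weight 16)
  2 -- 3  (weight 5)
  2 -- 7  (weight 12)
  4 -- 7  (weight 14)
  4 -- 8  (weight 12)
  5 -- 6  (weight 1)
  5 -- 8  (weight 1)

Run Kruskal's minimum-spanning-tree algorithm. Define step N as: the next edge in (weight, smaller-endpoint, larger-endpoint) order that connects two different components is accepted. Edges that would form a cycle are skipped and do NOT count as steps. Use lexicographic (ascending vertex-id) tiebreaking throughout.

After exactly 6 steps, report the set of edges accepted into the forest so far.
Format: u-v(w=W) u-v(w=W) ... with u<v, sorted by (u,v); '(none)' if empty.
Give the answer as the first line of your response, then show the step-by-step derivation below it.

0-1(w=8) 0-5(w=4) 1-3(w=1) 2-3(w=5) 5-6(w=1) 5-8(w=1)

step 1: add edge 1-3 (w=1); MST = {1-3(w=1)}
step 2: add edge 5-6 (w=1); MST = {1-3(w=1) 5-6(w=1)}
step 3: add edge 5-8 (w=1); MST = {1-3(w=1) 5-6(w=1) 5-8(w=1)}
step 4: add edge 0-5 (w=4); MST = {0-5(w=4) 1-3(w=1) 5-6(w=1) 5-8(w=1)}
step 5: add edge 2-3 (w=5); MST = {0-5(w=4) 1-3(w=1) 2-3(w=5) 5-6(w=1) 5-8(w=1)}
step 6: add edge 0-1 (w=8); MST = {0-1(w=8) 0-5(w=4) 1-3(w=1) 2-3(w=5) 5-6(w=1) 5-8(w=1)}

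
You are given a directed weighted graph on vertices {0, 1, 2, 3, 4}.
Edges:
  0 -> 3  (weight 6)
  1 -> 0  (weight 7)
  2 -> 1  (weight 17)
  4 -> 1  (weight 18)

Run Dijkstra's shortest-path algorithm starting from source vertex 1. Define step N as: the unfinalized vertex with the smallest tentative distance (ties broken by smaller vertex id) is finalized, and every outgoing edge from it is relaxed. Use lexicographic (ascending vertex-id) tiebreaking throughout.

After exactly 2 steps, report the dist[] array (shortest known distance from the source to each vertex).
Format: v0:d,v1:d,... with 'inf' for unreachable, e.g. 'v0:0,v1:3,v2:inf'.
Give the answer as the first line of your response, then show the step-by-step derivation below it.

v0:7,v1:0,v2:inf,v3:13,v4:inf

step 1: dist = v0:7,v1:0,v2:inf,v3:inf,v4:inf
step 2: dist = v0:7,v1:0,v2:inf,v3:13,v4:inf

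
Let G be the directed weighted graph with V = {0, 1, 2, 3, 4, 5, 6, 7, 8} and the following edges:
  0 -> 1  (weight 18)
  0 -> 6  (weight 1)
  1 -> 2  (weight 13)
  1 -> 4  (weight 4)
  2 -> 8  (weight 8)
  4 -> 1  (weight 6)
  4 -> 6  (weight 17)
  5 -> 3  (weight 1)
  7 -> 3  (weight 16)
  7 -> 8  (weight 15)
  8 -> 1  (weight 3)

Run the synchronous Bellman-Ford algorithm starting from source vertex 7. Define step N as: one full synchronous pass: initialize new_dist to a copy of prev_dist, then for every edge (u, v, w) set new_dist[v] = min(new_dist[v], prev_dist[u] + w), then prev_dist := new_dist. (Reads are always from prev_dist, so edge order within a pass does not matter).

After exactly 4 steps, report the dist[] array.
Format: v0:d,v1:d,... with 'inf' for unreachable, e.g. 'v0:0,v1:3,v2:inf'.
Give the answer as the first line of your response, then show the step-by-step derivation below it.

v0:inf,v1:18,v2:31,v3:16,v4:22,v5:inf,v6:39,v7:0,v8:15

step 1: dist = v0:inf,v1:inf,v2:inf,v3:16,v4:inf,v5:inf,v6:inf,v7:0,v8:15
step 2: dist = v0:inf,v1:18,v2:inf,v3:16,v4:inf,v5:inf,v6:inf,v7:0,v8:15
step 3: dist = v0:inf,v1:18,v2:31,v3:16,v4:22,v5:inf,v6:inf,v7:0,v8:15
step 4: dist = v0:inf,v1:18,v2:31,v3:16,v4:22,v5:inf,v6:39,v7:0,v8:15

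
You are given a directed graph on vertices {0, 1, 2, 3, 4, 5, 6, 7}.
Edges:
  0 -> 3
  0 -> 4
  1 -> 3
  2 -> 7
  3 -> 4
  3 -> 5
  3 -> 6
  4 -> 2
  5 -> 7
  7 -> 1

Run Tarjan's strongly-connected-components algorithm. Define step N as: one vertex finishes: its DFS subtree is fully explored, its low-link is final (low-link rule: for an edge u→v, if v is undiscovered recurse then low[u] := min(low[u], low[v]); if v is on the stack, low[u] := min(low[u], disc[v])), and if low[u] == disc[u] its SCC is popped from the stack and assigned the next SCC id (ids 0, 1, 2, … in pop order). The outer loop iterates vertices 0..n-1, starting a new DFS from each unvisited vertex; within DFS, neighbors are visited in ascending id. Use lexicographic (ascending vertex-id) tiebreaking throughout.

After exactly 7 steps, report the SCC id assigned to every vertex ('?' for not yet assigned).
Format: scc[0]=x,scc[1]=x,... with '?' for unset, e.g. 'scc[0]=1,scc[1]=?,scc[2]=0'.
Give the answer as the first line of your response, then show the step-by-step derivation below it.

scc[0]=?,scc[1]=1,scc[2]=1,scc[3]=1,scc[4]=1,scc[5]=1,scc[6]=0,scc[7]=1

step 1: low=(low[0]=0,low[1]=1,low[2]=3,low[3]=1,low[4]=2,low[5]=?,low[6]=?,low[7]=4); scc=(scc[0]=?,scc[1]=?,scc[2]=?,scc[3]=?,scc[4]=?,scc[5]=?,scc[6]=?,scc[7]=?)
step 2: low=(low[0]=0,low[1]=1,low[2]=3,low[3]=1,low[4]=2,low[5]=?,low[6]=?,low[7]=1); scc=(scc[0]=?,scc[1]=?,scc[2]=?,scc[3]=?,scc[4]=?,scc[5]=?,scc[6]=?,scc[7]=?)
step 3: low=(low[0]=0,low[1]=1,low[2]=1,low[3]=1,low[4]=2,low[5]=?,low[6]=?,low[7]=1); scc=(scc[0]=?,scc[1]=?,scc[2]=?,scc[3]=?,scc[4]=?,scc[5]=?,scc[6]=?,scc[7]=?)
step 4: low=(low[0]=0,low[1]=1,low[2]=1,low[3]=1,low[4]=1,low[5]=?,low[6]=?,low[7]=1); scc=(scc[0]=?,scc[1]=?,scc[2]=?,scc[3]=?,scc[4]=?,scc[5]=?,scc[6]=?,scc[7]=?)
step 5: low=(low[0]=0,low[1]=1,low[2]=1,low[3]=1,low[4]=1,low[5]=4,low[6]=?,low[7]=1); scc=(scc[0]=?,scc[1]=?,scc[2]=?,scc[3]=?,scc[4]=?,scc[5]=?,scc[6]=?,scc[7]=?)
step 6: low=(low[0]=0,low[1]=1,low[2]=1,low[3]=1,low[4]=1,low[5]=4,low[6]=7,low[7]=1); scc=(scc[0]=?,scc[1]=?,scc[2]=?,scc[3]=?,scc[4]=?,scc[5]=?,scc[6]=0,scc[7]=?)
step 7: low=(low[0]=0,low[1]=1,low[2]=1,low[3]=1,low[4]=1,low[5]=4,low[6]=7,low[7]=1); scc=(scc[0]=?,scc[1]=1,scc[2]=1,scc[3]=1,scc[4]=1,scc[5]=1,scc[6]=0,scc[7]=1)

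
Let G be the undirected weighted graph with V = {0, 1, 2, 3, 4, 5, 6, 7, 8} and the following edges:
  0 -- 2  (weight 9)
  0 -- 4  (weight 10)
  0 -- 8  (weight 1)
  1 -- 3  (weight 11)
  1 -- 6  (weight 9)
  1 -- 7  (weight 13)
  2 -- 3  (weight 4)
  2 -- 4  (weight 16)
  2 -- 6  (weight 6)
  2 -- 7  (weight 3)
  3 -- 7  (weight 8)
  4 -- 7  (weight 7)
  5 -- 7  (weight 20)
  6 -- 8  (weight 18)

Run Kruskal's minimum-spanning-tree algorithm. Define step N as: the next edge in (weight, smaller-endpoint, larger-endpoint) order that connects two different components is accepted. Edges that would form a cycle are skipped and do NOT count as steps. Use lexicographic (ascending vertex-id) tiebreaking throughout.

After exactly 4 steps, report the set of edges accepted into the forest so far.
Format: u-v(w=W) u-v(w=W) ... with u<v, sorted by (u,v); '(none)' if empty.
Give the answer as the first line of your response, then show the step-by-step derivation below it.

0-8(w=1) 2-3(w=4) 2-6(w=6) 2-7(w=3)

step 1: add edge 0-8 (w=1); MST = {0-8(w=1)}
step 2: add edge 2-7 (w=3); MST = {0-8(w=1) 2-7(w=3)}
step 3: add edge 2-3 (w=4); MST = {0-8(w=1) 2-3(w=4) 2-7(w=3)}
step 4: add edge 2-6 (w=6); MST = {0-8(w=1) 2-3(w=4) 2-6(w=6) 2-7(w=3)}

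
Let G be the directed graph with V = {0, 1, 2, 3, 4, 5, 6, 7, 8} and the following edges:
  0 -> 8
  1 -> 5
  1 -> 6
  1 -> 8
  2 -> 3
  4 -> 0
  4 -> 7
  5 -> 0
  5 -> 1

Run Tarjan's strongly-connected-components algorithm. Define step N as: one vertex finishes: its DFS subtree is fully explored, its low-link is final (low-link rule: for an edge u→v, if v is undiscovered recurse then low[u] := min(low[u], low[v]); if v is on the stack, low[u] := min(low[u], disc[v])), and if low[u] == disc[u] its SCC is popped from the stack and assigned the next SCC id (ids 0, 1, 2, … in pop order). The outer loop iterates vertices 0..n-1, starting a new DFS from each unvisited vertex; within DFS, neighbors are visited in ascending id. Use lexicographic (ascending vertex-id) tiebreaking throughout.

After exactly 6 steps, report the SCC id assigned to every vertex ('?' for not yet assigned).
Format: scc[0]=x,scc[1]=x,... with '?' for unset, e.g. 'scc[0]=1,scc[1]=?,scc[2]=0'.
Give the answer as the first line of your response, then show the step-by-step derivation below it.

scc[0]=1,scc[1]=3,scc[2]=?,scc[3]=4,scc[4]=?,scc[5]=3,scc[6]=2,scc[7]=?,scc[8]=0

step 1: low=(low[0]=0,low[1]=?,low[2]=?,low[3]=?,low[4]=?,low[5]=?,low[6]=?,low[7]=?,low[8]=1); scc=(scc[0]=?,scc[1]=?,scc[2]=?,scc[3]=?,scc[4]=?,scc[5]=?,scc[6]=?,scc[7]=?,scc[8]=0)
step 2: low=(low[0]=0,low[1]=?,low[2]=?,low[3]=?,low[4]=?,low[5]=?,low[6]=?,low[7]=?,low[8]=1); scc=(scc[0]=1,scc[1]=?,scc[2]=?,scc[3]=?,scc[4]=?,scc[5]=?,scc[6]=?,scc[7]=?,scc[8]=0)
step 3: low=(low[0]=0,low[1]=2,low[2]=?,low[3]=?,low[4]=?,low[5]=2,low[6]=?,low[7]=?,low[8]=1); scc=(scc[0]=1,scc[1]=?,scc[2]=?,scc[3]=?,scc[4]=?,scc[5]=?,scc[6]=?,scc[7]=?,scc[8]=0)
step 4: low=(low[0]=0,low[1]=2,low[2]=?,low[3]=?,low[4]=?,low[5]=2,low[6]=4,low[7]=?,low[8]=1); scc=(scc[0]=1,scc[1]=?,scc[2]=?,scc[3]=?,scc[4]=?,scc[5]=?,scc[6]=2,scc[7]=?,scc[8]=0)
step 5: low=(low[0]=0,low[1]=2,low[2]=?,low[3]=?,low[4]=?,low[5]=2,low[6]=4,low[7]=?,low[8]=1); scc=(scc[0]=1,scc[1]=3,scc[2]=?,scc[3]=?,scc[4]=?,scc[5]=3,scc[6]=2,scc[7]=?,scc[8]=0)
step 6: low=(low[0]=0,low[1]=2,low[2]=5,low[3]=6,low[4]=?,low[5]=2,low[6]=4,low[7]=?,low[8]=1); scc=(scc[0]=1,scc[1]=3,scc[2]=?,scc[3]=4,scc[4]=?,scc[5]=3,scc[6]=2,scc[7]=?,scc[8]=0)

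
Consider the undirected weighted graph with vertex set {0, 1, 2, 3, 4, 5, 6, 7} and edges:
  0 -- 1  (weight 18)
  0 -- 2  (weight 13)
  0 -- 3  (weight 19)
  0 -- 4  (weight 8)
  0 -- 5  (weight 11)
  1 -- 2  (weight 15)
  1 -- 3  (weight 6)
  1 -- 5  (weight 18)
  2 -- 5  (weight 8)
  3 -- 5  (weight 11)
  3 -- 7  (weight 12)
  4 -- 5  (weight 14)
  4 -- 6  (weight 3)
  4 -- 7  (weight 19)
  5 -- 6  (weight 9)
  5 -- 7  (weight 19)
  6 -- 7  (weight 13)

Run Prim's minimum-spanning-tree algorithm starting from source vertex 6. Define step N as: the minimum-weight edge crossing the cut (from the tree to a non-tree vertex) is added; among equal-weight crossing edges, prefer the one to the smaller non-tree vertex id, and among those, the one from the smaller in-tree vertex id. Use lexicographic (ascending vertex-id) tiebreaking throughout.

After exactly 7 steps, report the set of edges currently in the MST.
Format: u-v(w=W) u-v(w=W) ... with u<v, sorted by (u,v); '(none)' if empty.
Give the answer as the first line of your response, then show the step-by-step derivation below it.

0-4(w=8) 1-3(w=6) 2-5(w=8) 3-5(w=11) 3-7(w=12) 4-6(w=3) 5-6(w=9)

step 1: add edge 4-6 (w=3); MST = {4-6(w=3)}
step 2: add edge 0-4 (w=8); MST = {0-4(w=8) 4-6(w=3)}
step 3: add edge 5-6 (w=9); MST = {0-4(w=8) 4-6(w=3) 5-6(w=9)}
step 4: add edge 2-5 (w=8); MST = {0-4(w=8) 2-5(w=8) 4-6(w=3) 5-6(w=9)}
step 5: add edge 3-5 (w=11); MST = {0-4(w=8) 2-5(w=8) 3-5(w=11) 4-6(w=3) 5-6(w=9)}
step 6: add edge 1-3 (w=6); MST = {0-4(w=8) 1-3(w=6) 2-5(w=8) 3-5(w=11) 4-6(w=3) 5-6(w=9)}
step 7: add edge 3-7 (w=12); MST = {0-4(w=8) 1-3(w=6) 2-5(w=8) 3-5(w=11) 3-7(w=12) 4-6(w=3) 5-6(w=9)}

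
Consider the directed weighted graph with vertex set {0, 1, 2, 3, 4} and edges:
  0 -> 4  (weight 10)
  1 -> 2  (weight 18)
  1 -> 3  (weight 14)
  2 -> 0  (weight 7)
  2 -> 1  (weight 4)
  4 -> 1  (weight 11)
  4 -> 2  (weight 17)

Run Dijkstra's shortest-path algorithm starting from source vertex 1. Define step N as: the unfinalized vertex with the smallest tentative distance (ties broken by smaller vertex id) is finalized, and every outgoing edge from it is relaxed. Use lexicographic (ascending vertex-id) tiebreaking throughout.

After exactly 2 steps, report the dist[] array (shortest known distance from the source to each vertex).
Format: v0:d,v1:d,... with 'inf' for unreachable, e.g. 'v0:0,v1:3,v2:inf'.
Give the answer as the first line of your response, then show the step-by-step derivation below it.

v0:inf,v1:0,v2:18,v3:14,v4:inf

step 1: dist = v0:inf,v1:0,v2:18,v3:14,v4:inf
step 2: dist = v0:inf,v1:0,v2:18,v3:14,v4:inf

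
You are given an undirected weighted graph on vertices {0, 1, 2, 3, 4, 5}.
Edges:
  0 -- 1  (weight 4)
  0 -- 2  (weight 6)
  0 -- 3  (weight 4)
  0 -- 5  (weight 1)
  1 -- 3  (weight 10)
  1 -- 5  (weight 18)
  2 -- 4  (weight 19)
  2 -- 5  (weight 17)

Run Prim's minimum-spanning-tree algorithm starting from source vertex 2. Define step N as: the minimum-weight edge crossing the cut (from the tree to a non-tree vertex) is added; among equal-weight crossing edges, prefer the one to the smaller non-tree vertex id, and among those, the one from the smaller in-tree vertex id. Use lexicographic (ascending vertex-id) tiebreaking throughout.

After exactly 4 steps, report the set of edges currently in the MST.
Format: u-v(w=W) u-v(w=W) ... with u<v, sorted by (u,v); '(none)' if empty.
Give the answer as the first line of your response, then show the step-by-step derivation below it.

0-1(w=4) 0-2(w=6) 0-3(w=4) 0-5(w=1)

step 1: add edge 0-2 (w=6); MST = {0-2(w=6)}
step 2: add edge 0-5 (w=1); MST = {0-2(w=6) 0-5(w=1)}
step 3: add edge 0-1 (w=4); MST = {0-1(w=4) 0-2(w=6) 0-5(w=1)}
step 4: add edge 0-3 (w=4); MST = {0-1(w=4) 0-2(w=6) 0-3(w=4) 0-5(w=1)}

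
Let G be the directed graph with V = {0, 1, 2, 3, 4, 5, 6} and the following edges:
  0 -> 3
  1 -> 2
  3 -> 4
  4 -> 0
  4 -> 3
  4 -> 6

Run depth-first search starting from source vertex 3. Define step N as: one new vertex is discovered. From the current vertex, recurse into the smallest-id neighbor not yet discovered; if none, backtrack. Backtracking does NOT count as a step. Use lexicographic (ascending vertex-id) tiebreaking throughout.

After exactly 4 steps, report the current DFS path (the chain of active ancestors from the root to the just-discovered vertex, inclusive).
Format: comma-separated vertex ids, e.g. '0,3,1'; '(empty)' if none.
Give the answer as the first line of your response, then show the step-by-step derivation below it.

3,4,6

step 1: discover 3; path=3; order=3
step 2: discover 4; path=3>4; order=3,4
step 3: discover 0; path=3>4>0; order=3,4,0
step 4: discover 6; path=3>4>6; order=3,4,0,6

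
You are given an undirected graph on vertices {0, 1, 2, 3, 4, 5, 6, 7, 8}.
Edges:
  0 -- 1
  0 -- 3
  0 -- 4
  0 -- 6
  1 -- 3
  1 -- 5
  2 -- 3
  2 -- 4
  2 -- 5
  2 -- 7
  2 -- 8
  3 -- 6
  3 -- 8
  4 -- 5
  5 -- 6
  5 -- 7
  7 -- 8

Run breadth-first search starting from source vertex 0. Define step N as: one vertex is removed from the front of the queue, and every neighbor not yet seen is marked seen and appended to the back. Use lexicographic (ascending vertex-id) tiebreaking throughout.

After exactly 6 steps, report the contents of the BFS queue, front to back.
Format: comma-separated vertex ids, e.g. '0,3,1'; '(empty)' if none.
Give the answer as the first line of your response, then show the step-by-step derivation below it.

2,8,7

step 1: dequeue 0; queue=[1,3,4,6]; order=0
step 2: dequeue 1; queue=[3,4,6,5]; order=0,1
step 3: dequeue 3; queue=[4,6,5,2,8]; order=0,1,3
step 4: dequeue 4; queue=[6,5,2,8]; order=0,1,3,4
step 5: dequeue 6; queue=[5,2,8]; order=0,1,3,4,6
step 6: dequeue 5; queue=[2,8,7]; order=0,1,3,4,6,5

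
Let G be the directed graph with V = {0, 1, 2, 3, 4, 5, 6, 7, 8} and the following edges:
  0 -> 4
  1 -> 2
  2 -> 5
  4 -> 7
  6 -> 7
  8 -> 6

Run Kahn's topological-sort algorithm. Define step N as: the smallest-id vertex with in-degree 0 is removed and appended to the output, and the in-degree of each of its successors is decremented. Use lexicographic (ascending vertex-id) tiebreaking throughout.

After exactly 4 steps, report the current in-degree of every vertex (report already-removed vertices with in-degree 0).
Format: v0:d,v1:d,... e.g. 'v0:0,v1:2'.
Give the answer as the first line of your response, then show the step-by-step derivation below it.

v0:0,v1:0,v2:0,v3:0,v4:0,v5:0,v6:1,v7:2,v8:0

step 1: output 0; order=[0]; indeg=(0,0,1,0,0,1,1,2,0)
step 2: output 1; order=[0,1]; indeg=(0,0,0,0,0,1,1,2,0)
step 3: output 2; order=[0,1,2]; indeg=(0,0,0,0,0,0,1,2,0)
step 4: output 3; order=[0,1,2,3]; indeg=(0,0,0,0,0,0,1,2,0)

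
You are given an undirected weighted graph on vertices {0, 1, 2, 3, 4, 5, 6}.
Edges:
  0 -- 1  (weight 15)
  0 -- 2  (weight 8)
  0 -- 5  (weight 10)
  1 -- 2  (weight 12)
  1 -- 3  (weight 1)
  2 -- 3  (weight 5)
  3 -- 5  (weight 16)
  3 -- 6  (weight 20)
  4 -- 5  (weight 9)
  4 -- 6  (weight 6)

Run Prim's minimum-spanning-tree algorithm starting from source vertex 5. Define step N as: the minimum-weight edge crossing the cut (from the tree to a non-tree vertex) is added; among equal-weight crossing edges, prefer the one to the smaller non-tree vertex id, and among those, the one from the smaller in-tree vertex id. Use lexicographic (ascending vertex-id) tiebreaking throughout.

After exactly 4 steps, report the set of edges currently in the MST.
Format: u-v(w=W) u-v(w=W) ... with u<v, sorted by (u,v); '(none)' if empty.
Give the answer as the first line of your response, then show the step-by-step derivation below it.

0-2(w=8) 0-5(w=10) 4-5(w=9) 4-6(w=6)

step 1: add edge 4-5 (w=9); MST = {4-5(w=9)}
step 2: add edge 4-6 (w=6); MST = {4-5(w=9) 4-6(w=6)}
step 3: add edge 0-5 (w=10); MST = {0-5(w=10) 4-5(w=9) 4-6(w=6)}
step 4: add edge 0-2 (w=8); MST = {0-2(w=8) 0-5(w=10) 4-5(w=9) 4-6(w=6)}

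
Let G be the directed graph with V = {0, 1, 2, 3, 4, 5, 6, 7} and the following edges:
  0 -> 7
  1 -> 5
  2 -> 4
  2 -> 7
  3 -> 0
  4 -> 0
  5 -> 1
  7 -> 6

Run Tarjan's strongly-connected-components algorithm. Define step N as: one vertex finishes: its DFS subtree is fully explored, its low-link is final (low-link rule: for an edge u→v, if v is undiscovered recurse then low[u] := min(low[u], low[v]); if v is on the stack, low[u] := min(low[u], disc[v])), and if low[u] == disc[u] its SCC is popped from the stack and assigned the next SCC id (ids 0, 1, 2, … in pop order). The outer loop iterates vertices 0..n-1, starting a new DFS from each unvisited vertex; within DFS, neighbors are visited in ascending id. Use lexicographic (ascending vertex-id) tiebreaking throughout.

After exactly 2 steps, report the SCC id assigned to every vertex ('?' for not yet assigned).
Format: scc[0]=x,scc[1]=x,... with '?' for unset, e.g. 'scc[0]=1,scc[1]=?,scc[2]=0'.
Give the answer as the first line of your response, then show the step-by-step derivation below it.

scc[0]=?,scc[1]=?,scc[2]=?,scc[3]=?,scc[4]=?,scc[5]=?,scc[6]=0,scc[7]=1

step 1: low=(low[0]=0,low[1]=?,low[2]=?,low[3]=?,low[4]=?,low[5]=?,low[6]=2,low[7]=1); scc=(scc[0]=?,scc[1]=?,scc[2]=?,scc[3]=?,scc[4]=?,scc[5]=?,scc[6]=0,scc[7]=?)
step 2: low=(low[0]=0,low[1]=?,low[2]=?,low[3]=?,low[4]=?,low[5]=?,low[6]=2,low[7]=1); scc=(scc[0]=?,scc[1]=?,scc[2]=?,scc[3]=?,scc[4]=?,scc[5]=?,scc[6]=0,scc[7]=1)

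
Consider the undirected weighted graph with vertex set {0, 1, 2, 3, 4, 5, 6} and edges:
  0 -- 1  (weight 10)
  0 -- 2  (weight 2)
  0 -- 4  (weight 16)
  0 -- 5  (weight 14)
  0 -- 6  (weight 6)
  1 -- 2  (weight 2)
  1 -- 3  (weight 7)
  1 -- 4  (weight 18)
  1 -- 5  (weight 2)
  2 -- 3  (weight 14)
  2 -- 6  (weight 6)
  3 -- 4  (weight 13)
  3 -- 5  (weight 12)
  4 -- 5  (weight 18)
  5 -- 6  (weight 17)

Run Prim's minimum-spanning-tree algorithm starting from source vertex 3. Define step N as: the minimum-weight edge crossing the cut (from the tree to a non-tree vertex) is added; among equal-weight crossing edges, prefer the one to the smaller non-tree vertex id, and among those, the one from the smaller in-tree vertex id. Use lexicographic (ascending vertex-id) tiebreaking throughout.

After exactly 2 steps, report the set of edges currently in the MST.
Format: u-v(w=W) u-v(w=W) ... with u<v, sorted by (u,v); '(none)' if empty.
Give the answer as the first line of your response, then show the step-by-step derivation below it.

1-2(w=2) 1-3(w=7)

step 1: add edge 1-3 (w=7); MST = {1-3(w=7)}
step 2: add edge 1-2 (w=2); MST = {1-2(w=2) 1-3(w=7)}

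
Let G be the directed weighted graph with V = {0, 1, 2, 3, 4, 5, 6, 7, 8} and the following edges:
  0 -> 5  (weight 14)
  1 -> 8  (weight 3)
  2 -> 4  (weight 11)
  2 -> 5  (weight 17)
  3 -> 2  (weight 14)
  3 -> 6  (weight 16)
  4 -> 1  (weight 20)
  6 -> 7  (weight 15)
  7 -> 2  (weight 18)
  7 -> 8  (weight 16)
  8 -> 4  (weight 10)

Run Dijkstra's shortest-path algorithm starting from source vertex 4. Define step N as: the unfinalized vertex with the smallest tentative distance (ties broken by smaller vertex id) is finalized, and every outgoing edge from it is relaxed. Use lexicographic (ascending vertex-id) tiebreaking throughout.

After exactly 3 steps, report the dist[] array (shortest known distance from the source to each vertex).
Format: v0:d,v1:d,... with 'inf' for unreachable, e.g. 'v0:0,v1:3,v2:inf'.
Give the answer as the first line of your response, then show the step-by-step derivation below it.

v0:inf,v1:20,v2:inf,v3:inf,v4:0,v5:inf,v6:inf,v7:inf,v8:23

step 1: dist = v0:inf,v1:20,v2:inf,v3:inf,v4:0,v5:inf,v6:inf,v7:inf,v8:inf
step 2: dist = v0:inf,v1:20,v2:inf,v3:inf,v4:0,v5:inf,v6:inf,v7:inf,v8:23
step 3: dist = v0:inf,v1:20,v2:inf,v3:inf,v4:0,v5:inf,v6:inf,v7:inf,v8:23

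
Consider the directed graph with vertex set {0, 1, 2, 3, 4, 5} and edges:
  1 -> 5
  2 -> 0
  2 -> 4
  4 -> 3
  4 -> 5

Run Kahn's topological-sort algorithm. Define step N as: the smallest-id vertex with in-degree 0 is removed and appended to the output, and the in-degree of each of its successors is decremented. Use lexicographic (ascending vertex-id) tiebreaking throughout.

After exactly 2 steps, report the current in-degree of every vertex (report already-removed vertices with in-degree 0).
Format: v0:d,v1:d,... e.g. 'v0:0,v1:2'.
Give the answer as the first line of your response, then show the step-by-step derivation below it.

v0:0,v1:0,v2:0,v3:1,v4:0,v5:1

step 1: output 1; order=[1]; indeg=(1,0,0,1,1,1)
step 2: output 2; order=[1,2]; indeg=(0,0,0,1,0,1)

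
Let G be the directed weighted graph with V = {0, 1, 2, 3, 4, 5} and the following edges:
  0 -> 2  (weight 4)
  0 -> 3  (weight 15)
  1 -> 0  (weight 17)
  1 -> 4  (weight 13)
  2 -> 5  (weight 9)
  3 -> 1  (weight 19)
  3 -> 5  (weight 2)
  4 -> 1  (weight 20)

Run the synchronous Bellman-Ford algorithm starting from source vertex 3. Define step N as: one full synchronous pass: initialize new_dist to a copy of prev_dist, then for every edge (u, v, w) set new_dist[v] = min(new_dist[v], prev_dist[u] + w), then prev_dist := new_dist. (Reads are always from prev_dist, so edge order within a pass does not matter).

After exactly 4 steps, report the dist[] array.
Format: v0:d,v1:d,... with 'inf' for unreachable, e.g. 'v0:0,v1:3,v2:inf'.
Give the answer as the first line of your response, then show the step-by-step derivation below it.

v0:36,v1:19,v2:40,v3:0,v4:32,v5:2

step 1: dist = v0:inf,v1:19,v2:inf,v3:0,v4:inf,v5:2
step 2: dist = v0:36,v1:19,v2:inf,v3:0,v4:32,v5:2
step 3: dist = v0:36,v1:19,v2:40,v3:0,v4:32,v5:2
step 4: dist = v0:36,v1:19,v2:40,v3:0,v4:32,v5:2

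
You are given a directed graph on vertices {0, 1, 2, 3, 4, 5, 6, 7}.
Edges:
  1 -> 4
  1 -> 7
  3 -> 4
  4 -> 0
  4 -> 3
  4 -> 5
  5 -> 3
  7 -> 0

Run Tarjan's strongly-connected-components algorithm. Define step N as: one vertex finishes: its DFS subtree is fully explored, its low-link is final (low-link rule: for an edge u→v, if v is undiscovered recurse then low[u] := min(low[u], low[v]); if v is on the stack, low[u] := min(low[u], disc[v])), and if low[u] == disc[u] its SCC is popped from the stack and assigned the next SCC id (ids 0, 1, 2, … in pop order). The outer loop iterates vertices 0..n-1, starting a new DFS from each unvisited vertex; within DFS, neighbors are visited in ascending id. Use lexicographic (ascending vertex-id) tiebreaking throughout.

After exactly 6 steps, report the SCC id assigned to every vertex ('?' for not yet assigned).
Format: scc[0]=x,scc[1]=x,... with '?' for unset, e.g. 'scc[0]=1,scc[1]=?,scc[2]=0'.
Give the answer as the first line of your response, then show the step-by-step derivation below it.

scc[0]=0,scc[1]=3,scc[2]=?,scc[3]=1,scc[4]=1,scc[5]=1,scc[6]=?,scc[7]=2

step 1: low=(low[0]=0,low[1]=?,low[2]=?,low[3]=?,low[4]=?,low[5]=?,low[6]=?,low[7]=?); scc=(scc[0]=0,scc[1]=?,scc[2]=?,scc[3]=?,scc[4]=?,scc[5]=?,scc[6]=?,scc[7]=?)
step 2: low=(low[0]=0,low[1]=1,low[2]=?,low[3]=2,low[4]=2,low[5]=?,low[6]=?,low[7]=?); scc=(scc[0]=0,scc[1]=?,scc[2]=?,scc[3]=?,scc[4]=?,scc[5]=?,scc[6]=?,scc[7]=?)
step 3: low=(low[0]=0,low[1]=1,low[2]=?,low[3]=2,low[4]=2,low[5]=3,low[6]=?,low[7]=?); scc=(scc[0]=0,scc[1]=?,scc[2]=?,scc[3]=?,scc[4]=?,scc[5]=?,scc[6]=?,scc[7]=?)
step 4: low=(low[0]=0,low[1]=1,low[2]=?,low[3]=2,low[4]=2,low[5]=3,low[6]=?,low[7]=?); scc=(scc[0]=0,scc[1]=?,scc[2]=?,scc[3]=1,scc[4]=1,scc[5]=1,scc[6]=?,scc[7]=?)
step 5: low=(low[0]=0,low[1]=1,low[2]=?,low[3]=2,low[4]=2,low[5]=3,low[6]=?,low[7]=5); scc=(scc[0]=0,scc[1]=?,scc[2]=?,scc[3]=1,scc[4]=1,scc[5]=1,scc[6]=?,scc[7]=2)
step 6: low=(low[0]=0,low[1]=1,low[2]=?,low[3]=2,low[4]=2,low[5]=3,low[6]=?,low[7]=5); scc=(scc[0]=0,scc[1]=3,scc[2]=?,scc[3]=1,scc[4]=1,scc[5]=1,scc[6]=?,scc[7]=2)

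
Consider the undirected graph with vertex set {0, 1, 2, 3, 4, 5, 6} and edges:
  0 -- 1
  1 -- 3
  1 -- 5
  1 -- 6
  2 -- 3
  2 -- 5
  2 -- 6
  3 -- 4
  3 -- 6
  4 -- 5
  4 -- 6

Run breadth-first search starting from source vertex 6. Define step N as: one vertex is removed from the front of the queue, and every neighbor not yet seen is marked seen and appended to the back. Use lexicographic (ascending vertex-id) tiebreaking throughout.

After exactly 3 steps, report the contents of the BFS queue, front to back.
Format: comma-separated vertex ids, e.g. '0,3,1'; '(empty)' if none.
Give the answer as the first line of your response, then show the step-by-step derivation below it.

3,4,0,5

step 1: dequeue 6; queue=[1,2,3,4]; order=6
step 2: dequeue 1; queue=[2,3,4,0,5]; order=6,1
step 3: dequeue 2; queue=[3,4,0,5]; order=6,1,2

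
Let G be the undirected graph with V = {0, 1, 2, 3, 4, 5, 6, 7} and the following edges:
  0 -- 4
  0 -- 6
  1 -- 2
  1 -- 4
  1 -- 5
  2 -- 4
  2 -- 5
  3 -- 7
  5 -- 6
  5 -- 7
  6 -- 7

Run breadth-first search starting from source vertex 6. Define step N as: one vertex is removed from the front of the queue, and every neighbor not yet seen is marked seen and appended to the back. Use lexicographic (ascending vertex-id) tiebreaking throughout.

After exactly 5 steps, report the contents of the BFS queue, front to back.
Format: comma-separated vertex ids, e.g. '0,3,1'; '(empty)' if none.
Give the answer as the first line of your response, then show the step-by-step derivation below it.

1,2,3

step 1: dequeue 6; queue=[0,5,7]; order=6
step 2: dequeue 0; queue=[5,7,4]; order=6,0
step 3: dequeue 5; queue=[7,4,1,2]; order=6,0,5
step 4: dequeue 7; queue=[4,1,2,3]; order=6,0,5,7
step 5: dequeue 4; queue=[1,2,3]; order=6,0,5,7,4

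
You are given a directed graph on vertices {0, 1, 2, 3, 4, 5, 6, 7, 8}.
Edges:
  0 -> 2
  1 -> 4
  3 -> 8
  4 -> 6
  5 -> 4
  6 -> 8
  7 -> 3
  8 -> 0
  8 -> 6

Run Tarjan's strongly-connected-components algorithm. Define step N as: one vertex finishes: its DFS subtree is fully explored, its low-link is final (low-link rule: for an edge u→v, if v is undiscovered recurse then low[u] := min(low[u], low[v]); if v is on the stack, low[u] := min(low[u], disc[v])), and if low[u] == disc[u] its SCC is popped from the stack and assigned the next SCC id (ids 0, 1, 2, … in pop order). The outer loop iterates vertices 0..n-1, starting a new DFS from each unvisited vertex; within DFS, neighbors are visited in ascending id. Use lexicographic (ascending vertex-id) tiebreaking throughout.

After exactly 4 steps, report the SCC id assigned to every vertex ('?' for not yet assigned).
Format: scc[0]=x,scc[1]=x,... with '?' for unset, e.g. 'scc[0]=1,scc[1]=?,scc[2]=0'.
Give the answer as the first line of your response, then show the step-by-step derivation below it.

scc[0]=1,scc[1]=?,scc[2]=0,scc[3]=?,scc[4]=?,scc[5]=?,scc[6]=2,scc[7]=?,scc[8]=2

step 1: low=(low[0]=0,low[1]=?,low[2]=1,low[3]=?,low[4]=?,low[5]=?,low[6]=?,low[7]=?,low[8]=?); scc=(scc[0]=?,scc[1]=?,scc[2]=0,scc[3]=?,scc[4]=?,scc[5]=?,scc[6]=?,scc[7]=?,scc[8]=?)
step 2: low=(low[0]=0,low[1]=?,low[2]=1,low[3]=?,low[4]=?,low[5]=?,low[6]=?,low[7]=?,low[8]=?); scc=(scc[0]=1,scc[1]=?,scc[2]=0,scc[3]=?,scc[4]=?,scc[5]=?,scc[6]=?,scc[7]=?,scc[8]=?)
step 3: low=(low[0]=0,low[1]=2,low[2]=1,low[3]=?,low[4]=3,low[5]=?,low[6]=4,low[7]=?,low[8]=4); scc=(scc[0]=1,scc[1]=?,scc[2]=0,scc[3]=?,scc[4]=?,scc[5]=?,scc[6]=?,scc[7]=?,scc[8]=?)
step 4: low=(low[0]=0,low[1]=2,low[2]=1,low[3]=?,low[4]=3,low[5]=?,low[6]=4,low[7]=?,low[8]=4); scc=(scc[0]=1,scc[1]=?,scc[2]=0,scc[3]=?,scc[4]=?,scc[5]=?,scc[6]=2,scc[7]=?,scc[8]=2)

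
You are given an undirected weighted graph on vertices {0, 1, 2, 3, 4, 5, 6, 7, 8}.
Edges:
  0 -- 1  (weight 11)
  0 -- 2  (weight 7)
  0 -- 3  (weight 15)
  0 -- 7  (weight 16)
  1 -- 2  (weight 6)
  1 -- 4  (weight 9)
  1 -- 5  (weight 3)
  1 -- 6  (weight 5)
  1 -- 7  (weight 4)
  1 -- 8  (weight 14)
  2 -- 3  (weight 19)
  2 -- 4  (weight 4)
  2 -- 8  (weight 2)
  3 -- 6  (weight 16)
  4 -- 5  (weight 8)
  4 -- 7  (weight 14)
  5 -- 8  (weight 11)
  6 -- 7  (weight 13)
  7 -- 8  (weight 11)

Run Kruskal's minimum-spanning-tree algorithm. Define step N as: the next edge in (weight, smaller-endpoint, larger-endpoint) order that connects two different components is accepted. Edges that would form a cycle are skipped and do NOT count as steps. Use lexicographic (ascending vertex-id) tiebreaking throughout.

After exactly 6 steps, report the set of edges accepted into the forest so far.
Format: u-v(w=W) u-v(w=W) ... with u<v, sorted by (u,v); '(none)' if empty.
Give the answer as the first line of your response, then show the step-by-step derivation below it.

1-2(w=6) 1-5(w=3) 1-6(w=5) 1-7(w=4) 2-4(w=4) 2-8(w=2)

step 1: add edge 2-8 (w=2); MST = {2-8(w=2)}
step 2: add edge 1-5 (w=3); MST = {1-5(w=3) 2-8(w=2)}
step 3: add edge 1-7 (w=4); MST = {1-5(w=3) 1-7(w=4) 2-8(w=2)}
step 4: add edge 2-4 (w=4); MST = {1-5(w=3) 1-7(w=4) 2-4(w=4) 2-8(w=2)}
step 5: add edge 1-6 (w=5); MST = {1-5(w=3) 1-6(w=5) 1-7(w=4) 2-4(w=4) 2-8(w=2)}
step 6: add edge 1-2 (w=6); MST = {1-2(w=6) 1-5(w=3) 1-6(w=5) 1-7(w=4) 2-4(w=4) 2-8(w=2)}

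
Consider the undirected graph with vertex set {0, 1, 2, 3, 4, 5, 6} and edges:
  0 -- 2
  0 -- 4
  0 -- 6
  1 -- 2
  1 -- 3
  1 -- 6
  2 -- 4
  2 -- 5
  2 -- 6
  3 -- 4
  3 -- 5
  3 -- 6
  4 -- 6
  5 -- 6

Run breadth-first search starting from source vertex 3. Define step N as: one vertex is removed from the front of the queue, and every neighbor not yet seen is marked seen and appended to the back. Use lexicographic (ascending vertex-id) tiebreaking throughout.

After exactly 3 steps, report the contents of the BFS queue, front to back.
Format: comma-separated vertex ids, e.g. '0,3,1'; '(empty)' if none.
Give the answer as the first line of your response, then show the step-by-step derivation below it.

5,6,2,0

step 1: dequeue 3; queue=[1,4,5,6]; order=3
step 2: dequeue 1; queue=[4,5,6,2]; order=3,1
step 3: dequeue 4; queue=[5,6,2,0]; order=3,1,4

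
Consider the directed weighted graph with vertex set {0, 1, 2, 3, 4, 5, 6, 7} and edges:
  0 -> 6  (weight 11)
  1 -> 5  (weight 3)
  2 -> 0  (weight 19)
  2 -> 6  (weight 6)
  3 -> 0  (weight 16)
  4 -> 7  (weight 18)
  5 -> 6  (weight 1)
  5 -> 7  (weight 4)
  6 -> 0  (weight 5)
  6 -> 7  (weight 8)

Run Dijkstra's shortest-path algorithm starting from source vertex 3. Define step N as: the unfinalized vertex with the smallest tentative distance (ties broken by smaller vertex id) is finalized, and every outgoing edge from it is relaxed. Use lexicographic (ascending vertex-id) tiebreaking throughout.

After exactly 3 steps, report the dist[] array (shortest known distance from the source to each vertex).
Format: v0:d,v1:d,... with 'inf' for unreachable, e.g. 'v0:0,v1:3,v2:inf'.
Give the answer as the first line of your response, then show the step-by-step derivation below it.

v0:16,v1:inf,v2:inf,v3:0,v4:inf,v5:inf,v6:27,v7:35

step 1: dist = v0:16,v1:inf,v2:inf,v3:0,v4:inf,v5:inf,v6:inf,v7:inf
step 2: dist = v0:16,v1:inf,v2:inf,v3:0,v4:inf,v5:inf,v6:27,v7:inf
step 3: dist = v0:16,v1:inf,v2:inf,v3:0,v4:inf,v5:inf,v6:27,v7:35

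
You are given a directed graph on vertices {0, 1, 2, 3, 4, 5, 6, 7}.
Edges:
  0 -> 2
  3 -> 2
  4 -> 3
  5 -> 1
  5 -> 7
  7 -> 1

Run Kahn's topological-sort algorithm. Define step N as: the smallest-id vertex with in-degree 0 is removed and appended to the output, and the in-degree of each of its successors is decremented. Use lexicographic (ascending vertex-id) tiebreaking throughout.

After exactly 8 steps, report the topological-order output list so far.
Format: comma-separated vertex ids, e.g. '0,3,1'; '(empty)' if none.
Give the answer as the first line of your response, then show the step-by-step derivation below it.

0,4,3,2,5,6,7,1

step 1: output 0; order=[0]; indeg=(0,2,1,1,0,0,0,1)
step 2: output 4; order=[0,4]; indeg=(0,2,1,0,0,0,0,1)
step 3: output 3; order=[0,4,3]; indeg=(0,2,0,0,0,0,0,1)
step 4: output 2; order=[0,4,3,2]; indeg=(0,2,0,0,0,0,0,1)
step 5: output 5; order=[0,4,3,2,5]; indeg=(0,1,0,0,0,0,0,0)
step 6: output 6; order=[0,4,3,2,5,6]; indeg=(0,1,0,0,0,0,0,0)
step 7: output 7; order=[0,4,3,2,5,6,7]; indeg=(0,0,0,0,0,0,0,0)
step 8: output 1; order=[0,4,3,2,5,6,7,1]; indeg=(0,0,0,0,0,0,0,0)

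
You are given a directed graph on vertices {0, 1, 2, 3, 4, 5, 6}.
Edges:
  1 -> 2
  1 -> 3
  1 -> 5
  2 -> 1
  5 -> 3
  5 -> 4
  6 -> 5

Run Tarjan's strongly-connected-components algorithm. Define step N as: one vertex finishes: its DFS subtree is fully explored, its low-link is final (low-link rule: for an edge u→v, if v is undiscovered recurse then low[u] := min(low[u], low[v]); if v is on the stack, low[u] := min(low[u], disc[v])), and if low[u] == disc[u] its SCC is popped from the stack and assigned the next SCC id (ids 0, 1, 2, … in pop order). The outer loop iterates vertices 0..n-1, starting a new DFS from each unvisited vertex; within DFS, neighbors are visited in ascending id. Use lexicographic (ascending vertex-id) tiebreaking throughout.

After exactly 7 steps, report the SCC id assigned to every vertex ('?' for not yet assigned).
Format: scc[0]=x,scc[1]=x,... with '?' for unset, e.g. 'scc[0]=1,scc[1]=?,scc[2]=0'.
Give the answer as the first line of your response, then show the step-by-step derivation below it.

scc[0]=0,scc[1]=4,scc[2]=4,scc[3]=1,scc[4]=2,scc[5]=3,scc[6]=5

step 1: low=(low[0]=0,low[1]=?,low[2]=?,low[3]=?,low[4]=?,low[5]=?,low[6]=?); scc=(scc[0]=0,scc[1]=?,scc[2]=?,scc[3]=?,scc[4]=?,scc[5]=?,scc[6]=?)
step 2: low=(low[0]=0,low[1]=1,low[2]=1,low[3]=?,low[4]=?,low[5]=?,low[6]=?); scc=(scc[0]=0,scc[1]=?,scc[2]=?,scc[3]=?,scc[4]=?,scc[5]=?,scc[6]=?)
step 3: low=(low[0]=0,low[1]=1,low[2]=1,low[3]=3,low[4]=?,low[5]=?,low[6]=?); scc=(scc[0]=0,scc[1]=?,scc[2]=?,scc[3]=1,scc[4]=?,scc[5]=?,scc[6]=?)
step 4: low=(low[0]=0,low[1]=1,low[2]=1,low[3]=3,low[4]=5,low[5]=4,low[6]=?); scc=(scc[0]=0,scc[1]=?,scc[2]=?,scc[3]=1,scc[4]=2,scc[5]=?,scc[6]=?)
step 5: low=(low[0]=0,low[1]=1,low[2]=1,low[3]=3,low[4]=5,low[5]=4,low[6]=?); scc=(scc[0]=0,scc[1]=?,scc[2]=?,scc[3]=1,scc[4]=2,scc[5]=3,scc[6]=?)
step 6: low=(low[0]=0,low[1]=1,low[2]=1,low[3]=3,low[4]=5,low[5]=4,low[6]=?); scc=(scc[0]=0,scc[1]=4,scc[2]=4,scc[3]=1,scc[4]=2,scc[5]=3,scc[6]=?)
step 7: low=(low[0]=0,low[1]=1,low[2]=1,low[3]=3,low[4]=5,low[5]=4,low[6]=6); scc=(scc[0]=0,scc[1]=4,scc[2]=4,scc[3]=1,scc[4]=2,scc[5]=3,scc[6]=5)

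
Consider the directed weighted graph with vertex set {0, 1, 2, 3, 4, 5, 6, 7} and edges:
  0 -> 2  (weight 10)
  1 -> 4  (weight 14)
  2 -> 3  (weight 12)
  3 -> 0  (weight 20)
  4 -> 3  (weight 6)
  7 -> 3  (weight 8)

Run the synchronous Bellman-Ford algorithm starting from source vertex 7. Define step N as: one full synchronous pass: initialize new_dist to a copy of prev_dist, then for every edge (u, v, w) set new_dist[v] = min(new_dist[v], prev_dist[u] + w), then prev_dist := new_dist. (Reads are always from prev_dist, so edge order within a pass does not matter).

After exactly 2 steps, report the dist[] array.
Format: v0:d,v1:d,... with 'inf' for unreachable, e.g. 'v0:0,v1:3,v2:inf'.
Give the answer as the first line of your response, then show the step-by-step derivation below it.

v0:28,v1:inf,v2:inf,v3:8,v4:inf,v5:inf,v6:inf,v7:0

step 1: dist = v0:inf,v1:inf,v2:inf,v3:8,v4:inf,v5:inf,v6:inf,v7:0
step 2: dist = v0:28,v1:inf,v2:inf,v3:8,v4:inf,v5:inf,v6:inf,v7:0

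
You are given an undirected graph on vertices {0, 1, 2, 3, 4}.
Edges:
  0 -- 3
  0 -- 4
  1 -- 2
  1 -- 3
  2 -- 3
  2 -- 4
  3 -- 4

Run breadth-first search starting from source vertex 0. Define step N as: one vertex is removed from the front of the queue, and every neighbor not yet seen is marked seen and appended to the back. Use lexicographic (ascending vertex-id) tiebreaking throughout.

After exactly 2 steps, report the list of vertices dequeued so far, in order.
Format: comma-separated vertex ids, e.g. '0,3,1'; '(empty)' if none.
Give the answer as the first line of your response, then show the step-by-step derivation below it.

0,3

step 1: dequeue 0; queue=[3,4]; order=0
step 2: dequeue 3; queue=[4,1,2]; order=0,3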